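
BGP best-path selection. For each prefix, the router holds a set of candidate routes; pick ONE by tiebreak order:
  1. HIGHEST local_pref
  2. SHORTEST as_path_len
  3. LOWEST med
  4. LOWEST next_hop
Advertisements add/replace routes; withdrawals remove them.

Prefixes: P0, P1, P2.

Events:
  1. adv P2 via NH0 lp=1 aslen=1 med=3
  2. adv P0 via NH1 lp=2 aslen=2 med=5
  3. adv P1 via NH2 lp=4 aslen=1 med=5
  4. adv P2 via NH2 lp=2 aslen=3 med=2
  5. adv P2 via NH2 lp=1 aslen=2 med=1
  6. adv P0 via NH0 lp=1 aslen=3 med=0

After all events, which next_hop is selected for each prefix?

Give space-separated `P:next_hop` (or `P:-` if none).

Answer: P0:NH1 P1:NH2 P2:NH0

Derivation:
Op 1: best P0=- P1=- P2=NH0
Op 2: best P0=NH1 P1=- P2=NH0
Op 3: best P0=NH1 P1=NH2 P2=NH0
Op 4: best P0=NH1 P1=NH2 P2=NH2
Op 5: best P0=NH1 P1=NH2 P2=NH0
Op 6: best P0=NH1 P1=NH2 P2=NH0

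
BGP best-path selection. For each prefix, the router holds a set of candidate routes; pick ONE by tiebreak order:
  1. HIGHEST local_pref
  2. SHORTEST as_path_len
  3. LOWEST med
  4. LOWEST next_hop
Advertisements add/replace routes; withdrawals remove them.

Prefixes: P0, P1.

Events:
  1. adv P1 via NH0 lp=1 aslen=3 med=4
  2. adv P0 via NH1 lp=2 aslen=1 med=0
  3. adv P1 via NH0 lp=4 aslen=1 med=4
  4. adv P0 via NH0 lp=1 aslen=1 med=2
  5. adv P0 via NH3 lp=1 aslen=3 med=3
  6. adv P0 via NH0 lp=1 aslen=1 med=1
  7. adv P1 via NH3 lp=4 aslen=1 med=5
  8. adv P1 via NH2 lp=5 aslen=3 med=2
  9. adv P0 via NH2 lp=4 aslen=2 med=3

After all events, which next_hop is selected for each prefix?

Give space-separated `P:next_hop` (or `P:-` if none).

Op 1: best P0=- P1=NH0
Op 2: best P0=NH1 P1=NH0
Op 3: best P0=NH1 P1=NH0
Op 4: best P0=NH1 P1=NH0
Op 5: best P0=NH1 P1=NH0
Op 6: best P0=NH1 P1=NH0
Op 7: best P0=NH1 P1=NH0
Op 8: best P0=NH1 P1=NH2
Op 9: best P0=NH2 P1=NH2

Answer: P0:NH2 P1:NH2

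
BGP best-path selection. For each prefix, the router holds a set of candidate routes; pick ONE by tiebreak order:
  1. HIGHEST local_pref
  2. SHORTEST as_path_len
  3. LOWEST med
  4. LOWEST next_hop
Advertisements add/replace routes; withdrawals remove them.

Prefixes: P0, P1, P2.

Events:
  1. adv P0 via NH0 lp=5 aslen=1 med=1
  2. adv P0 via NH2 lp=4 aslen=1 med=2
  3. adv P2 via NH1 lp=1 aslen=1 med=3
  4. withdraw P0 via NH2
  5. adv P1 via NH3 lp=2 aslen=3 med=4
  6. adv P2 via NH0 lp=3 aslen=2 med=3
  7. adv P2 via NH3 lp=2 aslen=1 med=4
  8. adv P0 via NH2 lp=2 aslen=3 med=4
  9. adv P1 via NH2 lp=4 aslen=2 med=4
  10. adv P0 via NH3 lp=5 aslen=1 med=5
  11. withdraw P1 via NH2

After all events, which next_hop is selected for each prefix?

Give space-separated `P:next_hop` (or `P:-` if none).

Answer: P0:NH0 P1:NH3 P2:NH0

Derivation:
Op 1: best P0=NH0 P1=- P2=-
Op 2: best P0=NH0 P1=- P2=-
Op 3: best P0=NH0 P1=- P2=NH1
Op 4: best P0=NH0 P1=- P2=NH1
Op 5: best P0=NH0 P1=NH3 P2=NH1
Op 6: best P0=NH0 P1=NH3 P2=NH0
Op 7: best P0=NH0 P1=NH3 P2=NH0
Op 8: best P0=NH0 P1=NH3 P2=NH0
Op 9: best P0=NH0 P1=NH2 P2=NH0
Op 10: best P0=NH0 P1=NH2 P2=NH0
Op 11: best P0=NH0 P1=NH3 P2=NH0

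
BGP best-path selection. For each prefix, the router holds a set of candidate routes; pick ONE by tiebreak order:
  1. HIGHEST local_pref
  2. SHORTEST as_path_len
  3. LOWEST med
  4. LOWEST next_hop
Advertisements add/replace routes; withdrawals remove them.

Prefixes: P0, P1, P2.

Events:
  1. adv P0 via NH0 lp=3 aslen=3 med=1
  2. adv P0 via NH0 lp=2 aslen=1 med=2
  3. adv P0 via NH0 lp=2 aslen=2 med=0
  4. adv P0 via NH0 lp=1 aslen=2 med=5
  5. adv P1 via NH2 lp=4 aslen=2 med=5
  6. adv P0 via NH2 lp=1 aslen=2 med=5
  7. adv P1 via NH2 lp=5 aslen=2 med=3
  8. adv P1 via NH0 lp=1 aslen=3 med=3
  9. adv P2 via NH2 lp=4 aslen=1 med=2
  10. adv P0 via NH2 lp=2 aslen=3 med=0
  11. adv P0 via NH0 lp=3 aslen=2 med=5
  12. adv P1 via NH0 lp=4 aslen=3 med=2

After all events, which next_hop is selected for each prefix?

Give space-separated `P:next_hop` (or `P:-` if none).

Answer: P0:NH0 P1:NH2 P2:NH2

Derivation:
Op 1: best P0=NH0 P1=- P2=-
Op 2: best P0=NH0 P1=- P2=-
Op 3: best P0=NH0 P1=- P2=-
Op 4: best P0=NH0 P1=- P2=-
Op 5: best P0=NH0 P1=NH2 P2=-
Op 6: best P0=NH0 P1=NH2 P2=-
Op 7: best P0=NH0 P1=NH2 P2=-
Op 8: best P0=NH0 P1=NH2 P2=-
Op 9: best P0=NH0 P1=NH2 P2=NH2
Op 10: best P0=NH2 P1=NH2 P2=NH2
Op 11: best P0=NH0 P1=NH2 P2=NH2
Op 12: best P0=NH0 P1=NH2 P2=NH2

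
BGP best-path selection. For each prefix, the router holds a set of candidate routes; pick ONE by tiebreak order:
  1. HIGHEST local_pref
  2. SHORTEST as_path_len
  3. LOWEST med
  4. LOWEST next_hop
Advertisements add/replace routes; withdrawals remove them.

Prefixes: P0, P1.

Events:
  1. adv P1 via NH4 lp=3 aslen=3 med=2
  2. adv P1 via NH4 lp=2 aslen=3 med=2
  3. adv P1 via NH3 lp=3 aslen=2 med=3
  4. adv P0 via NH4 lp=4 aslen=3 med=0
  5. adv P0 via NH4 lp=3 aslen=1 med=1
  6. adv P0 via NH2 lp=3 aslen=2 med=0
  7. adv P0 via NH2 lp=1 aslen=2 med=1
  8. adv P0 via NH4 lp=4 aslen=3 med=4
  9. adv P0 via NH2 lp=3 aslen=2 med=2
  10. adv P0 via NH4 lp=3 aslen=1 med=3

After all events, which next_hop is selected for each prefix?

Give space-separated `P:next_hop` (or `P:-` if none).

Op 1: best P0=- P1=NH4
Op 2: best P0=- P1=NH4
Op 3: best P0=- P1=NH3
Op 4: best P0=NH4 P1=NH3
Op 5: best P0=NH4 P1=NH3
Op 6: best P0=NH4 P1=NH3
Op 7: best P0=NH4 P1=NH3
Op 8: best P0=NH4 P1=NH3
Op 9: best P0=NH4 P1=NH3
Op 10: best P0=NH4 P1=NH3

Answer: P0:NH4 P1:NH3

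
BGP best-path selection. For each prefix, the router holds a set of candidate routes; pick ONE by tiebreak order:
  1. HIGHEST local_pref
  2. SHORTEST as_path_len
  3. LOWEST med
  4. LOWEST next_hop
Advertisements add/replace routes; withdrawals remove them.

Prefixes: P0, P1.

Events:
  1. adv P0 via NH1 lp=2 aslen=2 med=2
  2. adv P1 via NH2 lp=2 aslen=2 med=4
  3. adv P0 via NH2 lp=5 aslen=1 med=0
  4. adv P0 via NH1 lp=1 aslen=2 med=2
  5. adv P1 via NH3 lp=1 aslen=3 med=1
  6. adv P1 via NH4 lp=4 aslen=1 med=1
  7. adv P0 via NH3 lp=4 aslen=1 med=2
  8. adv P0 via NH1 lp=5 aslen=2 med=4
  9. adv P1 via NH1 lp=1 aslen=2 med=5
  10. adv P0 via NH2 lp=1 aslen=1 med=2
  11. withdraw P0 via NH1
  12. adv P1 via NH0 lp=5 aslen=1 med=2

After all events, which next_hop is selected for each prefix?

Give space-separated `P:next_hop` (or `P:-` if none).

Answer: P0:NH3 P1:NH0

Derivation:
Op 1: best P0=NH1 P1=-
Op 2: best P0=NH1 P1=NH2
Op 3: best P0=NH2 P1=NH2
Op 4: best P0=NH2 P1=NH2
Op 5: best P0=NH2 P1=NH2
Op 6: best P0=NH2 P1=NH4
Op 7: best P0=NH2 P1=NH4
Op 8: best P0=NH2 P1=NH4
Op 9: best P0=NH2 P1=NH4
Op 10: best P0=NH1 P1=NH4
Op 11: best P0=NH3 P1=NH4
Op 12: best P0=NH3 P1=NH0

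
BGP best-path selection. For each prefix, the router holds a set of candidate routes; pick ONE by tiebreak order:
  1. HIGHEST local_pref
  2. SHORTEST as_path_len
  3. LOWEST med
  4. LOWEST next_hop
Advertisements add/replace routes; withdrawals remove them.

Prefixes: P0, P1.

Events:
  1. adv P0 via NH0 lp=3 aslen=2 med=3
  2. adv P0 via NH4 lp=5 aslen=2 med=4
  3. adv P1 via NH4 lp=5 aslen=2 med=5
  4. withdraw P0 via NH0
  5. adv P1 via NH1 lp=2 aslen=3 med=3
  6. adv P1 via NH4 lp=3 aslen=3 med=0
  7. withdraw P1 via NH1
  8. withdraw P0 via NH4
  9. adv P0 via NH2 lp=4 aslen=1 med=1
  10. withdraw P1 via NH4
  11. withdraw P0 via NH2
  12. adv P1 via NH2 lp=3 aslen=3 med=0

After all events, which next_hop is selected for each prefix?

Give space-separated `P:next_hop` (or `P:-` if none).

Op 1: best P0=NH0 P1=-
Op 2: best P0=NH4 P1=-
Op 3: best P0=NH4 P1=NH4
Op 4: best P0=NH4 P1=NH4
Op 5: best P0=NH4 P1=NH4
Op 6: best P0=NH4 P1=NH4
Op 7: best P0=NH4 P1=NH4
Op 8: best P0=- P1=NH4
Op 9: best P0=NH2 P1=NH4
Op 10: best P0=NH2 P1=-
Op 11: best P0=- P1=-
Op 12: best P0=- P1=NH2

Answer: P0:- P1:NH2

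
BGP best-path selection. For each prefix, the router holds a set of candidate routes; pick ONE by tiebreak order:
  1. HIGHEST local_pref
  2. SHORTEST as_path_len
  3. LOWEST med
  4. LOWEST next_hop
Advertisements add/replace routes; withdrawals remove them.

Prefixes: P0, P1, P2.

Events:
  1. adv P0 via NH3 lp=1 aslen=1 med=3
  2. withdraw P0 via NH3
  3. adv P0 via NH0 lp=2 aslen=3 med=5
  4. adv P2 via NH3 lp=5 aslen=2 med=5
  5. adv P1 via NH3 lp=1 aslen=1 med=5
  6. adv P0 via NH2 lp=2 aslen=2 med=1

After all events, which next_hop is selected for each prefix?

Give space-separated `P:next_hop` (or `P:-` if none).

Op 1: best P0=NH3 P1=- P2=-
Op 2: best P0=- P1=- P2=-
Op 3: best P0=NH0 P1=- P2=-
Op 4: best P0=NH0 P1=- P2=NH3
Op 5: best P0=NH0 P1=NH3 P2=NH3
Op 6: best P0=NH2 P1=NH3 P2=NH3

Answer: P0:NH2 P1:NH3 P2:NH3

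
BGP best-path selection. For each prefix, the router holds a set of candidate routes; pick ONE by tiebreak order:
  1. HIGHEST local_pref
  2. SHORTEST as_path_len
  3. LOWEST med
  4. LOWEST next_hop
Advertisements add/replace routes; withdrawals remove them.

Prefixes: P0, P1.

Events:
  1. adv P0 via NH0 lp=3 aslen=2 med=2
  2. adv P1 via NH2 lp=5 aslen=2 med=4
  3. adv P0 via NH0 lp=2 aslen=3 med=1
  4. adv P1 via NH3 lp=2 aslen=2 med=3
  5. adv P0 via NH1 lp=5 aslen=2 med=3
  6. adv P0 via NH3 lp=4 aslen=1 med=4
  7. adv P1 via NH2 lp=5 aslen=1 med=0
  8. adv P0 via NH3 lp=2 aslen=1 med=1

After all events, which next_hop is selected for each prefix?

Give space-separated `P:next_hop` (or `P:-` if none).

Answer: P0:NH1 P1:NH2

Derivation:
Op 1: best P0=NH0 P1=-
Op 2: best P0=NH0 P1=NH2
Op 3: best P0=NH0 P1=NH2
Op 4: best P0=NH0 P1=NH2
Op 5: best P0=NH1 P1=NH2
Op 6: best P0=NH1 P1=NH2
Op 7: best P0=NH1 P1=NH2
Op 8: best P0=NH1 P1=NH2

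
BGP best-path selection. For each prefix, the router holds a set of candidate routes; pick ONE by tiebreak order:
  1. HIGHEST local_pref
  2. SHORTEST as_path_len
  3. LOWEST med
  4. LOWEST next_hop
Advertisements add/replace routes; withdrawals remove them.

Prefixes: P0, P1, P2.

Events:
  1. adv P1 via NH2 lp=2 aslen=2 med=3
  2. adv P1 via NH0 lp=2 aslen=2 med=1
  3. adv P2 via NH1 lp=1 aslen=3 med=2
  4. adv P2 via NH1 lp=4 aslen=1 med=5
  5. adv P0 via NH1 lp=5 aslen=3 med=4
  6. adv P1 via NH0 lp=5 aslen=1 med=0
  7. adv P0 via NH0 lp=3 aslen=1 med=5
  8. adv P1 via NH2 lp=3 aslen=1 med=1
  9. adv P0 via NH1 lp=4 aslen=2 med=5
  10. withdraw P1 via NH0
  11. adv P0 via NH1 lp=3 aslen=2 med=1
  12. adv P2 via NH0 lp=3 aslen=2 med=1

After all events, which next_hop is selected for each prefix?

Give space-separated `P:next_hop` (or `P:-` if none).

Op 1: best P0=- P1=NH2 P2=-
Op 2: best P0=- P1=NH0 P2=-
Op 3: best P0=- P1=NH0 P2=NH1
Op 4: best P0=- P1=NH0 P2=NH1
Op 5: best P0=NH1 P1=NH0 P2=NH1
Op 6: best P0=NH1 P1=NH0 P2=NH1
Op 7: best P0=NH1 P1=NH0 P2=NH1
Op 8: best P0=NH1 P1=NH0 P2=NH1
Op 9: best P0=NH1 P1=NH0 P2=NH1
Op 10: best P0=NH1 P1=NH2 P2=NH1
Op 11: best P0=NH0 P1=NH2 P2=NH1
Op 12: best P0=NH0 P1=NH2 P2=NH1

Answer: P0:NH0 P1:NH2 P2:NH1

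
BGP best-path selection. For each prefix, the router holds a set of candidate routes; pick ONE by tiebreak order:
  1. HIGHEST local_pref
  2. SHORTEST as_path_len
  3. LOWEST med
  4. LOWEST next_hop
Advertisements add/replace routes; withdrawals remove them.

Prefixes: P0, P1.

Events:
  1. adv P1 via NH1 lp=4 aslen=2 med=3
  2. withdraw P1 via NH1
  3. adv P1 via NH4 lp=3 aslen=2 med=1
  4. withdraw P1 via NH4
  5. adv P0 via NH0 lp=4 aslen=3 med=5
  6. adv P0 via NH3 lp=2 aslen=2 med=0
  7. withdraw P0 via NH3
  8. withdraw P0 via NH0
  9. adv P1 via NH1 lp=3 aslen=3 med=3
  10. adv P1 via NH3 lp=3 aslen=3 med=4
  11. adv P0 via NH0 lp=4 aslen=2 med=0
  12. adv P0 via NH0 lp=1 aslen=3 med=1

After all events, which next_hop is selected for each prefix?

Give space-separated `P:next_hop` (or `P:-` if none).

Op 1: best P0=- P1=NH1
Op 2: best P0=- P1=-
Op 3: best P0=- P1=NH4
Op 4: best P0=- P1=-
Op 5: best P0=NH0 P1=-
Op 6: best P0=NH0 P1=-
Op 7: best P0=NH0 P1=-
Op 8: best P0=- P1=-
Op 9: best P0=- P1=NH1
Op 10: best P0=- P1=NH1
Op 11: best P0=NH0 P1=NH1
Op 12: best P0=NH0 P1=NH1

Answer: P0:NH0 P1:NH1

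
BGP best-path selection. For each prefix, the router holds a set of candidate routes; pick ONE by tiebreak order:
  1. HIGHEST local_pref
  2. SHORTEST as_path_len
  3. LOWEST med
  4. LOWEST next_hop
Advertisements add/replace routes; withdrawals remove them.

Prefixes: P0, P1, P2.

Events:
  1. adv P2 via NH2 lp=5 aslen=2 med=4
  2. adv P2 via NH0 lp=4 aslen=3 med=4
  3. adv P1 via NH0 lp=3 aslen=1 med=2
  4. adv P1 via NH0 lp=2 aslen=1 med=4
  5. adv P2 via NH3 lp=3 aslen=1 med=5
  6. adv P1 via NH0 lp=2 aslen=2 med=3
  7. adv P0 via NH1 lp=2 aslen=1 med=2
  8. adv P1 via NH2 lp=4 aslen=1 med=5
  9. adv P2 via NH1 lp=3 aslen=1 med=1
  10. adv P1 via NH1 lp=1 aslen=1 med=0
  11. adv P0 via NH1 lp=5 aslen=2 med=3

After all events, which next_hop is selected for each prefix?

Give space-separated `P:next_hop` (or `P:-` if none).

Answer: P0:NH1 P1:NH2 P2:NH2

Derivation:
Op 1: best P0=- P1=- P2=NH2
Op 2: best P0=- P1=- P2=NH2
Op 3: best P0=- P1=NH0 P2=NH2
Op 4: best P0=- P1=NH0 P2=NH2
Op 5: best P0=- P1=NH0 P2=NH2
Op 6: best P0=- P1=NH0 P2=NH2
Op 7: best P0=NH1 P1=NH0 P2=NH2
Op 8: best P0=NH1 P1=NH2 P2=NH2
Op 9: best P0=NH1 P1=NH2 P2=NH2
Op 10: best P0=NH1 P1=NH2 P2=NH2
Op 11: best P0=NH1 P1=NH2 P2=NH2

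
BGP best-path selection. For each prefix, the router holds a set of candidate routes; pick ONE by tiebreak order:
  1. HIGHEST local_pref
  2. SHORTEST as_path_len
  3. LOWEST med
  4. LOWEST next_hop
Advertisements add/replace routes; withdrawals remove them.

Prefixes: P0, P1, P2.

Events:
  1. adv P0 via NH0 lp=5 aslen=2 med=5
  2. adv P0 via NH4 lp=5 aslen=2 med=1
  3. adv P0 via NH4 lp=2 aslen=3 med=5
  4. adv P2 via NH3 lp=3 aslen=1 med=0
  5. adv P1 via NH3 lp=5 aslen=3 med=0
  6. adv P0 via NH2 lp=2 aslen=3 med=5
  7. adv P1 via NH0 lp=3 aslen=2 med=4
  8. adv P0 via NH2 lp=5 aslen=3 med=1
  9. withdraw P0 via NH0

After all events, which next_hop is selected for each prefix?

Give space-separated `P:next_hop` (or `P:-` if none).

Answer: P0:NH2 P1:NH3 P2:NH3

Derivation:
Op 1: best P0=NH0 P1=- P2=-
Op 2: best P0=NH4 P1=- P2=-
Op 3: best P0=NH0 P1=- P2=-
Op 4: best P0=NH0 P1=- P2=NH3
Op 5: best P0=NH0 P1=NH3 P2=NH3
Op 6: best P0=NH0 P1=NH3 P2=NH3
Op 7: best P0=NH0 P1=NH3 P2=NH3
Op 8: best P0=NH0 P1=NH3 P2=NH3
Op 9: best P0=NH2 P1=NH3 P2=NH3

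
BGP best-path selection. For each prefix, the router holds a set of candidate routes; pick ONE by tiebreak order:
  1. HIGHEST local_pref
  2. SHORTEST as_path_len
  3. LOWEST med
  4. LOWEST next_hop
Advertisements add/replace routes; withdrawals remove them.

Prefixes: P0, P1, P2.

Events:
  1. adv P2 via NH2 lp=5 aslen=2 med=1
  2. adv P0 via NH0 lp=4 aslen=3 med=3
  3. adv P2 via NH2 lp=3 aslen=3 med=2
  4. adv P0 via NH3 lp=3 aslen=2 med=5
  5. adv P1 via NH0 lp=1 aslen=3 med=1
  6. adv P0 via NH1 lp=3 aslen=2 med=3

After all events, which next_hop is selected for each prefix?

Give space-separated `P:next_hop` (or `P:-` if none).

Answer: P0:NH0 P1:NH0 P2:NH2

Derivation:
Op 1: best P0=- P1=- P2=NH2
Op 2: best P0=NH0 P1=- P2=NH2
Op 3: best P0=NH0 P1=- P2=NH2
Op 4: best P0=NH0 P1=- P2=NH2
Op 5: best P0=NH0 P1=NH0 P2=NH2
Op 6: best P0=NH0 P1=NH0 P2=NH2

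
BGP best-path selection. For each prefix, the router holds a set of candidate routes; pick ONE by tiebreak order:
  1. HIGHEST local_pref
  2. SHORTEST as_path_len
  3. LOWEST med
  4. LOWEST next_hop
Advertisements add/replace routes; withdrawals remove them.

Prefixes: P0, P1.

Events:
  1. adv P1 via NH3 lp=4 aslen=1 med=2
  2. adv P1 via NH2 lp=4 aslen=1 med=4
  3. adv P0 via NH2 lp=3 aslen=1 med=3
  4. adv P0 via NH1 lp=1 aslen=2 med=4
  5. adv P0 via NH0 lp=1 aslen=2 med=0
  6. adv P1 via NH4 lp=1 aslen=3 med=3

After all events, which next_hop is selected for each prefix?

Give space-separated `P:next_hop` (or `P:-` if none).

Answer: P0:NH2 P1:NH3

Derivation:
Op 1: best P0=- P1=NH3
Op 2: best P0=- P1=NH3
Op 3: best P0=NH2 P1=NH3
Op 4: best P0=NH2 P1=NH3
Op 5: best P0=NH2 P1=NH3
Op 6: best P0=NH2 P1=NH3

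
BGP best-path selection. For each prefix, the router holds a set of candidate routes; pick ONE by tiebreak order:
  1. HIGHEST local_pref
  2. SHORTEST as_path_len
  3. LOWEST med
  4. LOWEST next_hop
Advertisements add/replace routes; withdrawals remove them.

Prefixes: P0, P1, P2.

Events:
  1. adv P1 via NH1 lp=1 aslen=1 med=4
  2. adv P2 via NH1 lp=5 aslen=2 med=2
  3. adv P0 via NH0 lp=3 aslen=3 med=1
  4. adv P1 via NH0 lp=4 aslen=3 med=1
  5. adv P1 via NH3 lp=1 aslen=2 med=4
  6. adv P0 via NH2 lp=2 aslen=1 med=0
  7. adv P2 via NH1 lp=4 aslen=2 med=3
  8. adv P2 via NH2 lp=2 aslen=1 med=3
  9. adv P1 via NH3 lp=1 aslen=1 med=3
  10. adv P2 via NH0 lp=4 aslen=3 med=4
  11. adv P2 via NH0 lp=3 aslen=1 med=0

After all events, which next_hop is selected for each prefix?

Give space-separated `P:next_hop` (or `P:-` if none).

Op 1: best P0=- P1=NH1 P2=-
Op 2: best P0=- P1=NH1 P2=NH1
Op 3: best P0=NH0 P1=NH1 P2=NH1
Op 4: best P0=NH0 P1=NH0 P2=NH1
Op 5: best P0=NH0 P1=NH0 P2=NH1
Op 6: best P0=NH0 P1=NH0 P2=NH1
Op 7: best P0=NH0 P1=NH0 P2=NH1
Op 8: best P0=NH0 P1=NH0 P2=NH1
Op 9: best P0=NH0 P1=NH0 P2=NH1
Op 10: best P0=NH0 P1=NH0 P2=NH1
Op 11: best P0=NH0 P1=NH0 P2=NH1

Answer: P0:NH0 P1:NH0 P2:NH1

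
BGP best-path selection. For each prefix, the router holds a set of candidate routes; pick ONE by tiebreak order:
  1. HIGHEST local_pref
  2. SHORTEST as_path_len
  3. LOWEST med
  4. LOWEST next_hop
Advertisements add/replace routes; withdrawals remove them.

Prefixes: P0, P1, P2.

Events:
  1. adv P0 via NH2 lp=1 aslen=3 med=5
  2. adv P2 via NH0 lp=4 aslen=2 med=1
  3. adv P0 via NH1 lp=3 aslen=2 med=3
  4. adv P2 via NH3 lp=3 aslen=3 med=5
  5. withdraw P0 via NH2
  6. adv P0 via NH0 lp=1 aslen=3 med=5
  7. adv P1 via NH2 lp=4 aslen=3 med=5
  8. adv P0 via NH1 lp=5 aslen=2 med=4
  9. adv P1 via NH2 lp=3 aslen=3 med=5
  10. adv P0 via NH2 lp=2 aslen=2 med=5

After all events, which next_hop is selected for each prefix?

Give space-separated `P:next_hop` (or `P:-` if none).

Answer: P0:NH1 P1:NH2 P2:NH0

Derivation:
Op 1: best P0=NH2 P1=- P2=-
Op 2: best P0=NH2 P1=- P2=NH0
Op 3: best P0=NH1 P1=- P2=NH0
Op 4: best P0=NH1 P1=- P2=NH0
Op 5: best P0=NH1 P1=- P2=NH0
Op 6: best P0=NH1 P1=- P2=NH0
Op 7: best P0=NH1 P1=NH2 P2=NH0
Op 8: best P0=NH1 P1=NH2 P2=NH0
Op 9: best P0=NH1 P1=NH2 P2=NH0
Op 10: best P0=NH1 P1=NH2 P2=NH0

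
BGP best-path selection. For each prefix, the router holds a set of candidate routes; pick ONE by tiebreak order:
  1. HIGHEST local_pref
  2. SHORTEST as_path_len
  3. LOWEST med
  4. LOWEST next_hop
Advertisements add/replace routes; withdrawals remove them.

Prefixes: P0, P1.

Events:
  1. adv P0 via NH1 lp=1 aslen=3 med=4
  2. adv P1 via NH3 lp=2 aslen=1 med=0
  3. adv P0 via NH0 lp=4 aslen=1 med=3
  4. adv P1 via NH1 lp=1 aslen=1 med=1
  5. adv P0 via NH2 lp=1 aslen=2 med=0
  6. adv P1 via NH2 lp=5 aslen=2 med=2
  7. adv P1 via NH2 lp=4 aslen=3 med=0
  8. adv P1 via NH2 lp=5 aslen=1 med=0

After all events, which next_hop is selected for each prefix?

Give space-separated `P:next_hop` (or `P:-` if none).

Answer: P0:NH0 P1:NH2

Derivation:
Op 1: best P0=NH1 P1=-
Op 2: best P0=NH1 P1=NH3
Op 3: best P0=NH0 P1=NH3
Op 4: best P0=NH0 P1=NH3
Op 5: best P0=NH0 P1=NH3
Op 6: best P0=NH0 P1=NH2
Op 7: best P0=NH0 P1=NH2
Op 8: best P0=NH0 P1=NH2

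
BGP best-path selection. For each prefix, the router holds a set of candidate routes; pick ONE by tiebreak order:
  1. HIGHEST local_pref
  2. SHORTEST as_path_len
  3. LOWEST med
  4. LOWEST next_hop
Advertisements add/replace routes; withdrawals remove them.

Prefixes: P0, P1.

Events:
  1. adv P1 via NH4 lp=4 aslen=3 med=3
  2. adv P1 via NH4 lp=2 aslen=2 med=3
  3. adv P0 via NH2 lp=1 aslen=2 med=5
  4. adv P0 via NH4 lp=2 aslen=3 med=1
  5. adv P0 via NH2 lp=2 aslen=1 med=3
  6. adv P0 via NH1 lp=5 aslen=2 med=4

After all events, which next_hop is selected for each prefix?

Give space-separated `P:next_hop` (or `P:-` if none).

Op 1: best P0=- P1=NH4
Op 2: best P0=- P1=NH4
Op 3: best P0=NH2 P1=NH4
Op 4: best P0=NH4 P1=NH4
Op 5: best P0=NH2 P1=NH4
Op 6: best P0=NH1 P1=NH4

Answer: P0:NH1 P1:NH4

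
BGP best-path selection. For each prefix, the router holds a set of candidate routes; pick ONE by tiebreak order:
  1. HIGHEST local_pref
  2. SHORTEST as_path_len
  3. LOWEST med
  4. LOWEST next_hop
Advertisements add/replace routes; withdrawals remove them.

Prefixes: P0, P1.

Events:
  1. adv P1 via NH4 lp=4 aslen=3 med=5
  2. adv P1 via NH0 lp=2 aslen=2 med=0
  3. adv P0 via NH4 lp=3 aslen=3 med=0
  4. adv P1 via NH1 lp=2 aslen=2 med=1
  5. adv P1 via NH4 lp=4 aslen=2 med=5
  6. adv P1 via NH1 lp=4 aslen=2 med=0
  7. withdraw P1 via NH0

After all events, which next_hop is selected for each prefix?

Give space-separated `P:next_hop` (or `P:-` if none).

Answer: P0:NH4 P1:NH1

Derivation:
Op 1: best P0=- P1=NH4
Op 2: best P0=- P1=NH4
Op 3: best P0=NH4 P1=NH4
Op 4: best P0=NH4 P1=NH4
Op 5: best P0=NH4 P1=NH4
Op 6: best P0=NH4 P1=NH1
Op 7: best P0=NH4 P1=NH1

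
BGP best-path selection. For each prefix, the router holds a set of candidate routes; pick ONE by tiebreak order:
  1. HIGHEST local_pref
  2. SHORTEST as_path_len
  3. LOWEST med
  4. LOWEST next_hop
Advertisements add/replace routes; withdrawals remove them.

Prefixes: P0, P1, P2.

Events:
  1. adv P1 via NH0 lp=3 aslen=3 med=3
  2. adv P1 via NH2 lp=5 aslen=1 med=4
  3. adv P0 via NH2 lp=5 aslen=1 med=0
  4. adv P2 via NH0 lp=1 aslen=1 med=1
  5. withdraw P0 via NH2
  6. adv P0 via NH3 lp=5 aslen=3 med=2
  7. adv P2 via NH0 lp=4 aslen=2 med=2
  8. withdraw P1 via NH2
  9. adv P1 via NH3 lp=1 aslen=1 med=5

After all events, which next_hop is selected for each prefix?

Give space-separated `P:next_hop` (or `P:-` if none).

Answer: P0:NH3 P1:NH0 P2:NH0

Derivation:
Op 1: best P0=- P1=NH0 P2=-
Op 2: best P0=- P1=NH2 P2=-
Op 3: best P0=NH2 P1=NH2 P2=-
Op 4: best P0=NH2 P1=NH2 P2=NH0
Op 5: best P0=- P1=NH2 P2=NH0
Op 6: best P0=NH3 P1=NH2 P2=NH0
Op 7: best P0=NH3 P1=NH2 P2=NH0
Op 8: best P0=NH3 P1=NH0 P2=NH0
Op 9: best P0=NH3 P1=NH0 P2=NH0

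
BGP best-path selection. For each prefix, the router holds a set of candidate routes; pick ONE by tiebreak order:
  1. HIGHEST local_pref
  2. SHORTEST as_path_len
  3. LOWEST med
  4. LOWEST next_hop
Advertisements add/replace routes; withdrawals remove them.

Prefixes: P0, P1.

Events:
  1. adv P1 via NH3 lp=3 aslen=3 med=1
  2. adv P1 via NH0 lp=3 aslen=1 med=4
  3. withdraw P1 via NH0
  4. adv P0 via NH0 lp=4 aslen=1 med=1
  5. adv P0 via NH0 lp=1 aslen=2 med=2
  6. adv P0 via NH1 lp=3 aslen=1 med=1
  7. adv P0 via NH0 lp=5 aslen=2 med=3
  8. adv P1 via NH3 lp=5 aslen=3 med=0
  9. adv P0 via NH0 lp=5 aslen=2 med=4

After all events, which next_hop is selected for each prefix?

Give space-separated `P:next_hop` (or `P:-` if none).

Answer: P0:NH0 P1:NH3

Derivation:
Op 1: best P0=- P1=NH3
Op 2: best P0=- P1=NH0
Op 3: best P0=- P1=NH3
Op 4: best P0=NH0 P1=NH3
Op 5: best P0=NH0 P1=NH3
Op 6: best P0=NH1 P1=NH3
Op 7: best P0=NH0 P1=NH3
Op 8: best P0=NH0 P1=NH3
Op 9: best P0=NH0 P1=NH3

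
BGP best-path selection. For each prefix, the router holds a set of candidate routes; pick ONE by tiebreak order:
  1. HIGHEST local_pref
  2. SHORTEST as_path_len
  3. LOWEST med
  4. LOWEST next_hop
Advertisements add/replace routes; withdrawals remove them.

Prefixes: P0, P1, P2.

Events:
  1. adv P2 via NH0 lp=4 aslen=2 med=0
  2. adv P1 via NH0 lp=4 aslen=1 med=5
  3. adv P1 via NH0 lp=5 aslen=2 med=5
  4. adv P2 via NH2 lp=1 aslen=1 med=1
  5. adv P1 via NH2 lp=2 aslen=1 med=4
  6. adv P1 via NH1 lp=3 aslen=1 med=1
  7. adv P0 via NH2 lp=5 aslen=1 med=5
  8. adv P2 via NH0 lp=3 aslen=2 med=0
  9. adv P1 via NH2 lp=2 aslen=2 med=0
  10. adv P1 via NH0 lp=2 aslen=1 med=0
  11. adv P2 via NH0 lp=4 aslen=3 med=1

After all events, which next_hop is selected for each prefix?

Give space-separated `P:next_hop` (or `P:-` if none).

Op 1: best P0=- P1=- P2=NH0
Op 2: best P0=- P1=NH0 P2=NH0
Op 3: best P0=- P1=NH0 P2=NH0
Op 4: best P0=- P1=NH0 P2=NH0
Op 5: best P0=- P1=NH0 P2=NH0
Op 6: best P0=- P1=NH0 P2=NH0
Op 7: best P0=NH2 P1=NH0 P2=NH0
Op 8: best P0=NH2 P1=NH0 P2=NH0
Op 9: best P0=NH2 P1=NH0 P2=NH0
Op 10: best P0=NH2 P1=NH1 P2=NH0
Op 11: best P0=NH2 P1=NH1 P2=NH0

Answer: P0:NH2 P1:NH1 P2:NH0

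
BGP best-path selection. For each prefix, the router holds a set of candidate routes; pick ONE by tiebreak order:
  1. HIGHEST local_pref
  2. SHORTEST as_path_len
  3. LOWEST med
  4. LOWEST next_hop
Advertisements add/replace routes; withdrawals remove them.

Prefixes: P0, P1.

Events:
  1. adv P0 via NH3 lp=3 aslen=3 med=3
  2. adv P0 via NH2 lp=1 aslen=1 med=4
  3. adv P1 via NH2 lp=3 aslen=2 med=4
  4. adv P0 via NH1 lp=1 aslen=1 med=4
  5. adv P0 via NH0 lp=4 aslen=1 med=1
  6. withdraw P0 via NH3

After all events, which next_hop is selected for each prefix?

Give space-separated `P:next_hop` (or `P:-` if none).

Answer: P0:NH0 P1:NH2

Derivation:
Op 1: best P0=NH3 P1=-
Op 2: best P0=NH3 P1=-
Op 3: best P0=NH3 P1=NH2
Op 4: best P0=NH3 P1=NH2
Op 5: best P0=NH0 P1=NH2
Op 6: best P0=NH0 P1=NH2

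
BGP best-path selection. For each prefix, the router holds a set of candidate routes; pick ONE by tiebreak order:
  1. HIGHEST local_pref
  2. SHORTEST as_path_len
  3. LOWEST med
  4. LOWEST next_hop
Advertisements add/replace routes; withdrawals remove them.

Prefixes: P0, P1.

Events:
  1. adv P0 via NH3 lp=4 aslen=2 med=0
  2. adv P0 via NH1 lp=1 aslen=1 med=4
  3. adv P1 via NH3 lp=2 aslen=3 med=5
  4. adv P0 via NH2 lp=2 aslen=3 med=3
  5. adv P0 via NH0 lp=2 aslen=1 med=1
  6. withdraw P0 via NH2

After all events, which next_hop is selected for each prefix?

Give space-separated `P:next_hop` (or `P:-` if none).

Answer: P0:NH3 P1:NH3

Derivation:
Op 1: best P0=NH3 P1=-
Op 2: best P0=NH3 P1=-
Op 3: best P0=NH3 P1=NH3
Op 4: best P0=NH3 P1=NH3
Op 5: best P0=NH3 P1=NH3
Op 6: best P0=NH3 P1=NH3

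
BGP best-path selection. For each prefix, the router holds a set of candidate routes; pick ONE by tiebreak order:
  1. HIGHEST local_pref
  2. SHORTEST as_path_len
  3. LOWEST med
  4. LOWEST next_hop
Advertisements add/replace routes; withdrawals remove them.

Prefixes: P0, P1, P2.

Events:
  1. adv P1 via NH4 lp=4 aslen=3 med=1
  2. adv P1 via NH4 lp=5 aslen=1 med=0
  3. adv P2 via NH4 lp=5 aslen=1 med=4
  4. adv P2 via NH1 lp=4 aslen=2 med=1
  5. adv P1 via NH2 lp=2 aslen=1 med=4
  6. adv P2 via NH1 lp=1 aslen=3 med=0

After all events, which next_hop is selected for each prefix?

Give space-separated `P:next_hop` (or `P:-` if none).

Op 1: best P0=- P1=NH4 P2=-
Op 2: best P0=- P1=NH4 P2=-
Op 3: best P0=- P1=NH4 P2=NH4
Op 4: best P0=- P1=NH4 P2=NH4
Op 5: best P0=- P1=NH4 P2=NH4
Op 6: best P0=- P1=NH4 P2=NH4

Answer: P0:- P1:NH4 P2:NH4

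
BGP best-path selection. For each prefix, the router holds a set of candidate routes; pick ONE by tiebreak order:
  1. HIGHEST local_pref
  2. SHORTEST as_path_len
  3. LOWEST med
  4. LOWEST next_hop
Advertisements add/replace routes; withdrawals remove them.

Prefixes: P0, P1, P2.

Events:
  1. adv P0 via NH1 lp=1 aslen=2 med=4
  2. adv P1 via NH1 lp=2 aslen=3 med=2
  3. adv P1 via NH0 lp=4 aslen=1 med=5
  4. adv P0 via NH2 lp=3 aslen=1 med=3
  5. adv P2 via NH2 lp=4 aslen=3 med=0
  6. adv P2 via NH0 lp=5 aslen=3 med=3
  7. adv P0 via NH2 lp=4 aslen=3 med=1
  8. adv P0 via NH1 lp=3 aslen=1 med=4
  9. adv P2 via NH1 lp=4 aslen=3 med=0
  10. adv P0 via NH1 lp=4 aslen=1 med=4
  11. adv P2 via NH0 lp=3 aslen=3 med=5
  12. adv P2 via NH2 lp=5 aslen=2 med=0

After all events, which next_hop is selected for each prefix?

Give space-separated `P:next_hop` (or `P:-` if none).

Op 1: best P0=NH1 P1=- P2=-
Op 2: best P0=NH1 P1=NH1 P2=-
Op 3: best P0=NH1 P1=NH0 P2=-
Op 4: best P0=NH2 P1=NH0 P2=-
Op 5: best P0=NH2 P1=NH0 P2=NH2
Op 6: best P0=NH2 P1=NH0 P2=NH0
Op 7: best P0=NH2 P1=NH0 P2=NH0
Op 8: best P0=NH2 P1=NH0 P2=NH0
Op 9: best P0=NH2 P1=NH0 P2=NH0
Op 10: best P0=NH1 P1=NH0 P2=NH0
Op 11: best P0=NH1 P1=NH0 P2=NH1
Op 12: best P0=NH1 P1=NH0 P2=NH2

Answer: P0:NH1 P1:NH0 P2:NH2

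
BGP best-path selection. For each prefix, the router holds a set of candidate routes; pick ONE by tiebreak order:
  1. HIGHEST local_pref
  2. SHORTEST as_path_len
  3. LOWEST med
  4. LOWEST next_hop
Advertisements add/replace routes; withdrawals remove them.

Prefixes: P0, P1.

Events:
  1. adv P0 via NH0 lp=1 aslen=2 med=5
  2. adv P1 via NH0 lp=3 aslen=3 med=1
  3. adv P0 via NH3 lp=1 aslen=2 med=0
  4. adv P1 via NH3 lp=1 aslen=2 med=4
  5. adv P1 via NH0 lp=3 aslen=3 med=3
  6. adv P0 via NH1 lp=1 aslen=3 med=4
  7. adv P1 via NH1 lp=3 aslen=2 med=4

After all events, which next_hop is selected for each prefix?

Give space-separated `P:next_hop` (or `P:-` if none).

Answer: P0:NH3 P1:NH1

Derivation:
Op 1: best P0=NH0 P1=-
Op 2: best P0=NH0 P1=NH0
Op 3: best P0=NH3 P1=NH0
Op 4: best P0=NH3 P1=NH0
Op 5: best P0=NH3 P1=NH0
Op 6: best P0=NH3 P1=NH0
Op 7: best P0=NH3 P1=NH1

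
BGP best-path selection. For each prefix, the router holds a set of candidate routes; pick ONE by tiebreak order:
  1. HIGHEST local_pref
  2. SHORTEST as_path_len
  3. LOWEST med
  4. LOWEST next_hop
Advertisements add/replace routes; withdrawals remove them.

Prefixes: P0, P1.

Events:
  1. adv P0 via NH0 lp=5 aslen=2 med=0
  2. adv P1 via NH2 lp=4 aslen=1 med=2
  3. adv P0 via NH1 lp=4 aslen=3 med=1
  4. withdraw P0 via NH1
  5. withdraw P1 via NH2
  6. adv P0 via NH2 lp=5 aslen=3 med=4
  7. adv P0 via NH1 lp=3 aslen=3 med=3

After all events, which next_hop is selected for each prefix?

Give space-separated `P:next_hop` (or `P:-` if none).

Answer: P0:NH0 P1:-

Derivation:
Op 1: best P0=NH0 P1=-
Op 2: best P0=NH0 P1=NH2
Op 3: best P0=NH0 P1=NH2
Op 4: best P0=NH0 P1=NH2
Op 5: best P0=NH0 P1=-
Op 6: best P0=NH0 P1=-
Op 7: best P0=NH0 P1=-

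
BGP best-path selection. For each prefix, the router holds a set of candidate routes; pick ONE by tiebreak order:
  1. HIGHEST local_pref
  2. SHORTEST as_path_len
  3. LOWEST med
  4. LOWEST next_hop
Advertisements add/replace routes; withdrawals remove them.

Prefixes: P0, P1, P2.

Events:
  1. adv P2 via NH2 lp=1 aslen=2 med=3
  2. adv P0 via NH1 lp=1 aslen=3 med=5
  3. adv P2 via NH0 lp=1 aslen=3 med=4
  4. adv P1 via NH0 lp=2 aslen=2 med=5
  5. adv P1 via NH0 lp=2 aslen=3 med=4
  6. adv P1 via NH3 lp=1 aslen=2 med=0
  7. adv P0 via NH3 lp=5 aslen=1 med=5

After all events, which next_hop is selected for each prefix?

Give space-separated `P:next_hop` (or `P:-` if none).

Op 1: best P0=- P1=- P2=NH2
Op 2: best P0=NH1 P1=- P2=NH2
Op 3: best P0=NH1 P1=- P2=NH2
Op 4: best P0=NH1 P1=NH0 P2=NH2
Op 5: best P0=NH1 P1=NH0 P2=NH2
Op 6: best P0=NH1 P1=NH0 P2=NH2
Op 7: best P0=NH3 P1=NH0 P2=NH2

Answer: P0:NH3 P1:NH0 P2:NH2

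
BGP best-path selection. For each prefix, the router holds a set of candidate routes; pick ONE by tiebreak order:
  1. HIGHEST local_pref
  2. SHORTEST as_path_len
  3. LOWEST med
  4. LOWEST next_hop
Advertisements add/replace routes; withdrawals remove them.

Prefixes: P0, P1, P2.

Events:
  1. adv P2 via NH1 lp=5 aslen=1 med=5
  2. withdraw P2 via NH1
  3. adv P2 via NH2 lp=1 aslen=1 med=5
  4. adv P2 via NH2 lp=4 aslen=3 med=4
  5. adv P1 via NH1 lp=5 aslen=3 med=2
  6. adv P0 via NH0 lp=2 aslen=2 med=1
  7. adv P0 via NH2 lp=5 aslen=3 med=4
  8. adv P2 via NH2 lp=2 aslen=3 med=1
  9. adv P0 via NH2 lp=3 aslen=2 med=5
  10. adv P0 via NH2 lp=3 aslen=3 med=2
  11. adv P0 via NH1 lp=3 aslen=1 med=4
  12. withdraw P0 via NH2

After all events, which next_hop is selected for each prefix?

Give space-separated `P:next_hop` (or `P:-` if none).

Op 1: best P0=- P1=- P2=NH1
Op 2: best P0=- P1=- P2=-
Op 3: best P0=- P1=- P2=NH2
Op 4: best P0=- P1=- P2=NH2
Op 5: best P0=- P1=NH1 P2=NH2
Op 6: best P0=NH0 P1=NH1 P2=NH2
Op 7: best P0=NH2 P1=NH1 P2=NH2
Op 8: best P0=NH2 P1=NH1 P2=NH2
Op 9: best P0=NH2 P1=NH1 P2=NH2
Op 10: best P0=NH2 P1=NH1 P2=NH2
Op 11: best P0=NH1 P1=NH1 P2=NH2
Op 12: best P0=NH1 P1=NH1 P2=NH2

Answer: P0:NH1 P1:NH1 P2:NH2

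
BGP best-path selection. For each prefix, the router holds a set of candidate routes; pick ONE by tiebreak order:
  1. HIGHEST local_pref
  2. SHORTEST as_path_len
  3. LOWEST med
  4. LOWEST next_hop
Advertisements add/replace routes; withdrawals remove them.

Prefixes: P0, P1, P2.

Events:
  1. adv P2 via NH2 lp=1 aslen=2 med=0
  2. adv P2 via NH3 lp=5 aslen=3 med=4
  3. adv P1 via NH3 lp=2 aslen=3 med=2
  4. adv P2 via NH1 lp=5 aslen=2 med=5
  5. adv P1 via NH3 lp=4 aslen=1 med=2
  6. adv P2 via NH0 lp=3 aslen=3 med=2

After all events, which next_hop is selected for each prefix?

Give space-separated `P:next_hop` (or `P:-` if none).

Answer: P0:- P1:NH3 P2:NH1

Derivation:
Op 1: best P0=- P1=- P2=NH2
Op 2: best P0=- P1=- P2=NH3
Op 3: best P0=- P1=NH3 P2=NH3
Op 4: best P0=- P1=NH3 P2=NH1
Op 5: best P0=- P1=NH3 P2=NH1
Op 6: best P0=- P1=NH3 P2=NH1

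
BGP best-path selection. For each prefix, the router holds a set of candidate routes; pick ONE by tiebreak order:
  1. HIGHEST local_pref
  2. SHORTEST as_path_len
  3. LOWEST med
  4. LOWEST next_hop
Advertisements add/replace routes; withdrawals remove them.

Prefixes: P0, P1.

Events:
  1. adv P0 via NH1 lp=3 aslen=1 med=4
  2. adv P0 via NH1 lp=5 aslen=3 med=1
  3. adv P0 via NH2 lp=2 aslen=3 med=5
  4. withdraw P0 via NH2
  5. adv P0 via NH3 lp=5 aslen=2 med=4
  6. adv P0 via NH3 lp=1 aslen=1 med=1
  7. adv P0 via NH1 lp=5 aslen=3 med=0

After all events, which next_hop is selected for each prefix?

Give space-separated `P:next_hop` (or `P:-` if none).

Op 1: best P0=NH1 P1=-
Op 2: best P0=NH1 P1=-
Op 3: best P0=NH1 P1=-
Op 4: best P0=NH1 P1=-
Op 5: best P0=NH3 P1=-
Op 6: best P0=NH1 P1=-
Op 7: best P0=NH1 P1=-

Answer: P0:NH1 P1:-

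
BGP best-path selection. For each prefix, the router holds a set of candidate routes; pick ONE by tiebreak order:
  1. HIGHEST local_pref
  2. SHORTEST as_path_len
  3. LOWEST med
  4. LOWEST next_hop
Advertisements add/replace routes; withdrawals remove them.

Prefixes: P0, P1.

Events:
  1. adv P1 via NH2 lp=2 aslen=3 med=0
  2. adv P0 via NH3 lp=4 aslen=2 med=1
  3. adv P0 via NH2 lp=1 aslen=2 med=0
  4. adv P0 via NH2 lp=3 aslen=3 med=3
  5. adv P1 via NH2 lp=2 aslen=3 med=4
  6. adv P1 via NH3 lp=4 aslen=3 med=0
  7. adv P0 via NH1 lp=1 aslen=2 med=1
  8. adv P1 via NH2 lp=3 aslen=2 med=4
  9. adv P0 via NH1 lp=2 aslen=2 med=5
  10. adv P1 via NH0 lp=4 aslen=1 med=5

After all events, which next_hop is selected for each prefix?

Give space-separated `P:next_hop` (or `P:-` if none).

Answer: P0:NH3 P1:NH0

Derivation:
Op 1: best P0=- P1=NH2
Op 2: best P0=NH3 P1=NH2
Op 3: best P0=NH3 P1=NH2
Op 4: best P0=NH3 P1=NH2
Op 5: best P0=NH3 P1=NH2
Op 6: best P0=NH3 P1=NH3
Op 7: best P0=NH3 P1=NH3
Op 8: best P0=NH3 P1=NH3
Op 9: best P0=NH3 P1=NH3
Op 10: best P0=NH3 P1=NH0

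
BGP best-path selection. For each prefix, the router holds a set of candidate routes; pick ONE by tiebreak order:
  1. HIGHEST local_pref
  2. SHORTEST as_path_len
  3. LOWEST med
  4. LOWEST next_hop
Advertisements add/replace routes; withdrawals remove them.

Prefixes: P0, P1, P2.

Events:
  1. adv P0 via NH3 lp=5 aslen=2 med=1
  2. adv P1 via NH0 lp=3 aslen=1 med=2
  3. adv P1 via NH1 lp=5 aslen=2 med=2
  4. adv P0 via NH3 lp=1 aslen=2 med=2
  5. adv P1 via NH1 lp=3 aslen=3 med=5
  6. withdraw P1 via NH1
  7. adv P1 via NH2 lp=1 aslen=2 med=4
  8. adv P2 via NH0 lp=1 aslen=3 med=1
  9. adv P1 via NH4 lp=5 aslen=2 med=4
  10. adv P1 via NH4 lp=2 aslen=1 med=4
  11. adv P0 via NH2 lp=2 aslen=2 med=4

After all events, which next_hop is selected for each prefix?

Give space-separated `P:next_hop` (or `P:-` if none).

Op 1: best P0=NH3 P1=- P2=-
Op 2: best P0=NH3 P1=NH0 P2=-
Op 3: best P0=NH3 P1=NH1 P2=-
Op 4: best P0=NH3 P1=NH1 P2=-
Op 5: best P0=NH3 P1=NH0 P2=-
Op 6: best P0=NH3 P1=NH0 P2=-
Op 7: best P0=NH3 P1=NH0 P2=-
Op 8: best P0=NH3 P1=NH0 P2=NH0
Op 9: best P0=NH3 P1=NH4 P2=NH0
Op 10: best P0=NH3 P1=NH0 P2=NH0
Op 11: best P0=NH2 P1=NH0 P2=NH0

Answer: P0:NH2 P1:NH0 P2:NH0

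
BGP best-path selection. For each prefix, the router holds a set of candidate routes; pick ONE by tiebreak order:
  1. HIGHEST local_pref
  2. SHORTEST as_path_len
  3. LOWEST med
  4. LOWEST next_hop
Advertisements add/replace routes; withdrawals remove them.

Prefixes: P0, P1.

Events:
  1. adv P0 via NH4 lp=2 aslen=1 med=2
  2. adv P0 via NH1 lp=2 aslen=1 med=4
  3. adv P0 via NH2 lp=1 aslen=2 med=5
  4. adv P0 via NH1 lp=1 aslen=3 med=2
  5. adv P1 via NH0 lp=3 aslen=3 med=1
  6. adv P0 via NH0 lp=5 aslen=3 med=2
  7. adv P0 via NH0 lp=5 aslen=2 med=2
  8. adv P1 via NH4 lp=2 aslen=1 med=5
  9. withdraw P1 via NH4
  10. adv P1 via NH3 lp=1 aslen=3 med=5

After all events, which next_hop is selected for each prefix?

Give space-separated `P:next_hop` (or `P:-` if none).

Op 1: best P0=NH4 P1=-
Op 2: best P0=NH4 P1=-
Op 3: best P0=NH4 P1=-
Op 4: best P0=NH4 P1=-
Op 5: best P0=NH4 P1=NH0
Op 6: best P0=NH0 P1=NH0
Op 7: best P0=NH0 P1=NH0
Op 8: best P0=NH0 P1=NH0
Op 9: best P0=NH0 P1=NH0
Op 10: best P0=NH0 P1=NH0

Answer: P0:NH0 P1:NH0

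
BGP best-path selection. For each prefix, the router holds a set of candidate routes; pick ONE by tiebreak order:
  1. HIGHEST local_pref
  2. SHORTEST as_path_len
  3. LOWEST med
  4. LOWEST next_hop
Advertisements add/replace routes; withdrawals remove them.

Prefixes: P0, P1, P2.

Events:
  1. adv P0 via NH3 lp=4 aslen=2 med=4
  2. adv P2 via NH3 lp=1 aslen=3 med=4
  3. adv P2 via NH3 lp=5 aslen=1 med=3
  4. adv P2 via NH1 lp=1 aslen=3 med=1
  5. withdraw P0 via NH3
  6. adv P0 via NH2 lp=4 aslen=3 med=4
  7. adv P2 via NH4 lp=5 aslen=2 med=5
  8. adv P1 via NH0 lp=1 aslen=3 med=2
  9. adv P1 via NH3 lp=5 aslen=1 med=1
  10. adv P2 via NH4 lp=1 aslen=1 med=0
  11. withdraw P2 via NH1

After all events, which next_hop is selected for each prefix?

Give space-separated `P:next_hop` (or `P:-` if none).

Answer: P0:NH2 P1:NH3 P2:NH3

Derivation:
Op 1: best P0=NH3 P1=- P2=-
Op 2: best P0=NH3 P1=- P2=NH3
Op 3: best P0=NH3 P1=- P2=NH3
Op 4: best P0=NH3 P1=- P2=NH3
Op 5: best P0=- P1=- P2=NH3
Op 6: best P0=NH2 P1=- P2=NH3
Op 7: best P0=NH2 P1=- P2=NH3
Op 8: best P0=NH2 P1=NH0 P2=NH3
Op 9: best P0=NH2 P1=NH3 P2=NH3
Op 10: best P0=NH2 P1=NH3 P2=NH3
Op 11: best P0=NH2 P1=NH3 P2=NH3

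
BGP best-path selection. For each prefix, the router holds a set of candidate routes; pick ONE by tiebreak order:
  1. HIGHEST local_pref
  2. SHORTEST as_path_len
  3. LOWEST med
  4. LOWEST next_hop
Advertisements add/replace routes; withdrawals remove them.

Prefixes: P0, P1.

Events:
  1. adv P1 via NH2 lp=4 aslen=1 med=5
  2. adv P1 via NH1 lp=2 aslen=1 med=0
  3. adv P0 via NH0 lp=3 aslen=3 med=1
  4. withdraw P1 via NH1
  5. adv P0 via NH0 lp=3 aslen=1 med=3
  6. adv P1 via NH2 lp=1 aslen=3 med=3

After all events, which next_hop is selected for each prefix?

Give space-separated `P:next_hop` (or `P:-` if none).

Op 1: best P0=- P1=NH2
Op 2: best P0=- P1=NH2
Op 3: best P0=NH0 P1=NH2
Op 4: best P0=NH0 P1=NH2
Op 5: best P0=NH0 P1=NH2
Op 6: best P0=NH0 P1=NH2

Answer: P0:NH0 P1:NH2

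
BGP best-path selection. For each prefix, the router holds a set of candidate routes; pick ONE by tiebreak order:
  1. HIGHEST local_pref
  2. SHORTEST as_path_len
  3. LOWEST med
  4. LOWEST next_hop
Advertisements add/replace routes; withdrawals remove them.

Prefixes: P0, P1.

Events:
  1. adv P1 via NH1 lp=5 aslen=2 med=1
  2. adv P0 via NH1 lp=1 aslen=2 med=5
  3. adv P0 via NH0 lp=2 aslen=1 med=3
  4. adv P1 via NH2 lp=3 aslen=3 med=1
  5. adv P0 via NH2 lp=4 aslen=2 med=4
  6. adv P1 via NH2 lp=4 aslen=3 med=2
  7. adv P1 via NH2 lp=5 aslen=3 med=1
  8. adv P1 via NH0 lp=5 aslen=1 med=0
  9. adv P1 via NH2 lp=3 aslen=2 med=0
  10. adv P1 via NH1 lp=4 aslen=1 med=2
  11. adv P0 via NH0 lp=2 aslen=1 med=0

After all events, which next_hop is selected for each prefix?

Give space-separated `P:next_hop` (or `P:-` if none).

Op 1: best P0=- P1=NH1
Op 2: best P0=NH1 P1=NH1
Op 3: best P0=NH0 P1=NH1
Op 4: best P0=NH0 P1=NH1
Op 5: best P0=NH2 P1=NH1
Op 6: best P0=NH2 P1=NH1
Op 7: best P0=NH2 P1=NH1
Op 8: best P0=NH2 P1=NH0
Op 9: best P0=NH2 P1=NH0
Op 10: best P0=NH2 P1=NH0
Op 11: best P0=NH2 P1=NH0

Answer: P0:NH2 P1:NH0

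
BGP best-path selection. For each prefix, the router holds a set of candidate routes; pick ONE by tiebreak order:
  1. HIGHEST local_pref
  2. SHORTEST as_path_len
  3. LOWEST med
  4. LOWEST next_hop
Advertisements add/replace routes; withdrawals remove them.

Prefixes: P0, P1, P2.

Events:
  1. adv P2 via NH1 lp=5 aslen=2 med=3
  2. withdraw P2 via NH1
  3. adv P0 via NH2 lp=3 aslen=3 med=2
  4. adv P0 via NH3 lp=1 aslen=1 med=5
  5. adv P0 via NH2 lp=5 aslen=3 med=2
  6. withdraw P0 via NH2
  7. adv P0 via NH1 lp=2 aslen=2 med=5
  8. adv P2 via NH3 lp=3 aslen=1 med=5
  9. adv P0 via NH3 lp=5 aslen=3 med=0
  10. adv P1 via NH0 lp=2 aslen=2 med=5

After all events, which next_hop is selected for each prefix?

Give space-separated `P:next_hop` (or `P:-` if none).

Answer: P0:NH3 P1:NH0 P2:NH3

Derivation:
Op 1: best P0=- P1=- P2=NH1
Op 2: best P0=- P1=- P2=-
Op 3: best P0=NH2 P1=- P2=-
Op 4: best P0=NH2 P1=- P2=-
Op 5: best P0=NH2 P1=- P2=-
Op 6: best P0=NH3 P1=- P2=-
Op 7: best P0=NH1 P1=- P2=-
Op 8: best P0=NH1 P1=- P2=NH3
Op 9: best P0=NH3 P1=- P2=NH3
Op 10: best P0=NH3 P1=NH0 P2=NH3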